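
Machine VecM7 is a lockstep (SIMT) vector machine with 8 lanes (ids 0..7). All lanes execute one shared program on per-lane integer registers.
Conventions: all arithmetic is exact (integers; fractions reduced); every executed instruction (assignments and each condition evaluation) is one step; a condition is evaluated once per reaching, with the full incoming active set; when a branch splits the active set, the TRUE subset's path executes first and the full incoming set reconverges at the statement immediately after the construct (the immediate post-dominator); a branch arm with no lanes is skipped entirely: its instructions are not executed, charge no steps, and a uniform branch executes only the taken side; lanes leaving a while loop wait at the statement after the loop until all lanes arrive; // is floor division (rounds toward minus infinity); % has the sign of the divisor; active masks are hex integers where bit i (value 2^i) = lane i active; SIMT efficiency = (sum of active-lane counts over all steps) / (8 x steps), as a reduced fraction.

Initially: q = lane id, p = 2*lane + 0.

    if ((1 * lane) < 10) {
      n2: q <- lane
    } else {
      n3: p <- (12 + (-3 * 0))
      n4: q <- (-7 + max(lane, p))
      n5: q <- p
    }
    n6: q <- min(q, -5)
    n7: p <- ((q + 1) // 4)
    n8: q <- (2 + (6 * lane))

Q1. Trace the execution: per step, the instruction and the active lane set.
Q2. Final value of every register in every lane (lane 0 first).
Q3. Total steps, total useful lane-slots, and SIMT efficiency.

step 0: eval ((1 * lane) < 10)       0xff
step 1: q <- lane                    0xff
step 2: q <- min(q, -5)              0xff
step 3: p <- ((q + 1) // 4)          0xff
step 4: q <- (2 + (6 * lane))        0xff

Answer: 5 steps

q: 2,8,14,20,26,32,38,44
p: -1,-1,-1,-1,-1,-1,-1,-1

steps = 5; useful = 40; efficiency = 40/40 = 1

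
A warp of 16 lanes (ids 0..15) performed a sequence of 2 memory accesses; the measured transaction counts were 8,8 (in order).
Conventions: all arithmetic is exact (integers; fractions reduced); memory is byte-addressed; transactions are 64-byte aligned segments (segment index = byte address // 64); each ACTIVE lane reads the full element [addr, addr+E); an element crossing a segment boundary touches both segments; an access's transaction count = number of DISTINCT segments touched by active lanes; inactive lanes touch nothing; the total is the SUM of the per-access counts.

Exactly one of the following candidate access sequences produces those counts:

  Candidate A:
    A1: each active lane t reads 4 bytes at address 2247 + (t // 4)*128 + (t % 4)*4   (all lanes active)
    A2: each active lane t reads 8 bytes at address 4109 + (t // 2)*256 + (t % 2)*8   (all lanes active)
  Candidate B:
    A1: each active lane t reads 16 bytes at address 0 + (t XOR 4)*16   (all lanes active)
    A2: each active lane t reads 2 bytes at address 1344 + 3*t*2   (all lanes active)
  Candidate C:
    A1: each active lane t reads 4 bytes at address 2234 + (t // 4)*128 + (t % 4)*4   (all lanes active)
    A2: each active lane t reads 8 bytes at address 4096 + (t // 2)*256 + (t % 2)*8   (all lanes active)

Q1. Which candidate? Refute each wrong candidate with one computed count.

A: A1 gives 4 transactions, not 8
B: A1 gives 4 transactions, not 8
C: all counts match (8,8)

Answer: C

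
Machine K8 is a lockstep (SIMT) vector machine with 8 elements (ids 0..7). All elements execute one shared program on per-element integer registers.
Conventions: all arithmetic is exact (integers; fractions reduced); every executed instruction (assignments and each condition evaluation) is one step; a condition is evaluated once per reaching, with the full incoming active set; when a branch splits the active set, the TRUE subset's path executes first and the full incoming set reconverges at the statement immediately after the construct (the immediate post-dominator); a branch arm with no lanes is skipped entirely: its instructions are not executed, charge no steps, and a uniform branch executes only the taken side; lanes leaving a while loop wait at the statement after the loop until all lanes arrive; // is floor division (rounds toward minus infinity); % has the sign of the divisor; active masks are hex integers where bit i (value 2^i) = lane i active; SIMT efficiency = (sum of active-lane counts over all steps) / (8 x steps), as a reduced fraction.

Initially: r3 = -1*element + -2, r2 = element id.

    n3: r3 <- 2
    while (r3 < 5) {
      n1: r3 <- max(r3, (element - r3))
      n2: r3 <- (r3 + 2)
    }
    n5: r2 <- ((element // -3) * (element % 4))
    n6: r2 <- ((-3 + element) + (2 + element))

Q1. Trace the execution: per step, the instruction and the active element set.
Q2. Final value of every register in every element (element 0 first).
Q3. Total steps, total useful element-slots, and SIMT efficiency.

step 0: r3 <- 2                      0xff
step 1: eval (r3 < 5)                0xff
step 2: r3 <- max(r3, (element - r3)) 0xff
step 3: r3 <- (r3 + 2)               0xff
step 4: eval (r3 < 5)                0xff
step 5: r3 <- max(r3, (element - r3)) 0x1f
step 6: r3 <- (r3 + 2)               0x1f
step 7: eval (r3 < 5)                0x1f
step 8: r2 <- ((element // -3) * (element % 4)) 0xff
step 9: r2 <- ((-3 + element) + (2 + element)) 0xff

Answer: 10 steps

r3: 6,6,6,6,6,5,6,7
r2: -1,1,3,5,7,9,11,13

steps = 10; useful = 71; efficiency = 71/80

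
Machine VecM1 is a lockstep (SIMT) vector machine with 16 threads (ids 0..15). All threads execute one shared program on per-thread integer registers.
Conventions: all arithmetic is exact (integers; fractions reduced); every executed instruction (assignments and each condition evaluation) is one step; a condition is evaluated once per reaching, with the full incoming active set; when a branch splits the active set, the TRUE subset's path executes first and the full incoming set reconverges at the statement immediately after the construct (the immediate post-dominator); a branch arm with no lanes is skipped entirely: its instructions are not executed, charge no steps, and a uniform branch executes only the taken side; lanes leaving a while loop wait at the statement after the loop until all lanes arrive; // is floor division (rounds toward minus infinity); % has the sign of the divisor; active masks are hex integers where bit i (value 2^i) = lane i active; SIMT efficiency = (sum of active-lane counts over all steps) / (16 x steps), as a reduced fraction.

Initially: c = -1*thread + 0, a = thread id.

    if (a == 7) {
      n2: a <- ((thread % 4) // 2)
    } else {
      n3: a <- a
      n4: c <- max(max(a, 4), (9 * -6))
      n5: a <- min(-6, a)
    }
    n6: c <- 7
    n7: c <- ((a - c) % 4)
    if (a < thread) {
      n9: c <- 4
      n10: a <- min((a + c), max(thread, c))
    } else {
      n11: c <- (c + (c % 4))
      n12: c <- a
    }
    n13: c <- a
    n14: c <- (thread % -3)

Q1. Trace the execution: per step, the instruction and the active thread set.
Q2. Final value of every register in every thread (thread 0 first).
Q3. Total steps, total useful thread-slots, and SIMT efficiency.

step 0: eval (a == 7)                0xffff
step 1: a <- ((thread % 4) // 2)     0x0080
step 2: a <- a                       0xff7f
step 3: c <- max(max(a, 4), (9 * -6)) 0xff7f
step 4: a <- min(-6, a)              0xff7f
step 5: c <- 7                       0xffff
step 6: c <- ((a - c) % 4)           0xffff
step 7: eval (a < thread)            0xffff
step 8: c <- 4                       0xffff
step 9: a <- min((a + c), max(thread, c)) 0xffff
step 10: c <- a                       0xffff
step 11: c <- (thread % -3)           0xffff

Answer: 12 steps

c: 0,-2,-1,0,-2,-1,0,-2,-1,0,-2,-1,0,-2,-1,0
a: -2,-2,-2,-2,-2,-2,-2,5,-2,-2,-2,-2,-2,-2,-2,-2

steps = 12; useful = 174; efficiency = 174/192 = 29/32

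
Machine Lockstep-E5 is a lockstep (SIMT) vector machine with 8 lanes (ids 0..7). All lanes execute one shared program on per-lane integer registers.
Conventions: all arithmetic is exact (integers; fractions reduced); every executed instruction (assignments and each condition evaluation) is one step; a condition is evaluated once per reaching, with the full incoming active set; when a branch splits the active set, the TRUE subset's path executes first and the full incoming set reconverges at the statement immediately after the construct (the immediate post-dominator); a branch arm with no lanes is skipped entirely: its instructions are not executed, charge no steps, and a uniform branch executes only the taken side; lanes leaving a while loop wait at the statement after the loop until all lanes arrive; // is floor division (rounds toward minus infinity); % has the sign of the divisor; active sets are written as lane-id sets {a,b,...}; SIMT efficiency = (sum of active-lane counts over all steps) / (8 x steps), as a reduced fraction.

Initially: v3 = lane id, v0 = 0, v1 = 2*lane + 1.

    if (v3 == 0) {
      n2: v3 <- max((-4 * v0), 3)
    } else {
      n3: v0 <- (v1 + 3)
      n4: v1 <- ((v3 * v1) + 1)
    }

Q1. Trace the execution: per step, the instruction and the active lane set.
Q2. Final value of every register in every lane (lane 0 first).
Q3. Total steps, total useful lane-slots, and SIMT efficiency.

step 0: eval (v3 == 0)               {0,1,2,3,4,5,6,7}
step 1: v3 <- max((-4 * v0), 3)      {0}
step 2: v0 <- (v1 + 3)               {1,2,3,4,5,6,7}
step 3: v1 <- ((v3 * v1) + 1)        {1,2,3,4,5,6,7}

Answer: 4 steps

v3: 3,1,2,3,4,5,6,7
v0: 0,6,8,10,12,14,16,18
v1: 1,4,11,22,37,56,79,106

steps = 4; useful = 23; efficiency = 23/32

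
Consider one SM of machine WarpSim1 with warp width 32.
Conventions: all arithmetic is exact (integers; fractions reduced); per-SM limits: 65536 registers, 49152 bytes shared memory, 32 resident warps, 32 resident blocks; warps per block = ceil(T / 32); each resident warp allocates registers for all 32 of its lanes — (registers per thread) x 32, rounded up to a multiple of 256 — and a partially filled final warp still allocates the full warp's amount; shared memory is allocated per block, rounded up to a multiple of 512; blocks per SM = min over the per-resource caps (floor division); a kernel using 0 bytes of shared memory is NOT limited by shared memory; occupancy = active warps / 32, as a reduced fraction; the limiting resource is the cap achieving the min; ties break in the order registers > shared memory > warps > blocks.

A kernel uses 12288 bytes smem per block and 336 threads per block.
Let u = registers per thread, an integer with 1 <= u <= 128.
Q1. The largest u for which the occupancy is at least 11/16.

Answer: u = 88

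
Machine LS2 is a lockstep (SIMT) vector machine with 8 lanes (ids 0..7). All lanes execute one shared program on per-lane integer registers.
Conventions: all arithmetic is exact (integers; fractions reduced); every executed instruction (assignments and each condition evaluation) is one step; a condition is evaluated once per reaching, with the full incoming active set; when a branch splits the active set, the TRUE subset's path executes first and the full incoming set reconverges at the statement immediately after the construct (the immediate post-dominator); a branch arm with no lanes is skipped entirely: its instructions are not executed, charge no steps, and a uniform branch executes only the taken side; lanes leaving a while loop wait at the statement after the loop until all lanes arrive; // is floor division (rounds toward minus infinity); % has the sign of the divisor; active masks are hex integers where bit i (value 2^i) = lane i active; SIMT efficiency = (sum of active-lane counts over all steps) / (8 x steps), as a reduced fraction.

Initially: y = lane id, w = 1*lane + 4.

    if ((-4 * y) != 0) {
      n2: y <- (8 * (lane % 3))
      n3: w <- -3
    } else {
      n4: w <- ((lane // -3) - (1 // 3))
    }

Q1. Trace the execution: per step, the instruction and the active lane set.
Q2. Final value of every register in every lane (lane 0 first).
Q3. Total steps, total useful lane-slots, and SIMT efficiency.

step 0: eval ((-4 * y) != 0)         0xff
step 1: y <- (8 * (lane % 3))        0xfe
step 2: w <- -3                      0xfe
step 3: w <- ((lane // -3) - (1 // 3)) 0x01

Answer: 4 steps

y: 0,8,16,0,8,16,0,8
w: 0,-3,-3,-3,-3,-3,-3,-3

steps = 4; useful = 23; efficiency = 23/32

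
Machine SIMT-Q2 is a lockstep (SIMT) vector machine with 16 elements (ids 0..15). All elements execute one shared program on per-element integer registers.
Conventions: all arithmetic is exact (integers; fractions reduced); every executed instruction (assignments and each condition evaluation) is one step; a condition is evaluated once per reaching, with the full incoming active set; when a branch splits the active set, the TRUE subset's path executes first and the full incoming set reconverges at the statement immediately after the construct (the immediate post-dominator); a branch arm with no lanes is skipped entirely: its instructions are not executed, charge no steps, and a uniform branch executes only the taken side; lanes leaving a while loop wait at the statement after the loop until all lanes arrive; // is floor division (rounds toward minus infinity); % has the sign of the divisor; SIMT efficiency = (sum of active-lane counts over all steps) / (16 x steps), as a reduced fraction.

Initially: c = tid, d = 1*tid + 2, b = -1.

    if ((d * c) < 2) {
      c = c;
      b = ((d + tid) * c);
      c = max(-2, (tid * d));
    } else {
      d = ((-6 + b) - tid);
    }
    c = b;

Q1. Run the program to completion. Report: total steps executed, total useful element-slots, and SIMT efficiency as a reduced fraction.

Answer: 6 steps, 50 useful, 25/48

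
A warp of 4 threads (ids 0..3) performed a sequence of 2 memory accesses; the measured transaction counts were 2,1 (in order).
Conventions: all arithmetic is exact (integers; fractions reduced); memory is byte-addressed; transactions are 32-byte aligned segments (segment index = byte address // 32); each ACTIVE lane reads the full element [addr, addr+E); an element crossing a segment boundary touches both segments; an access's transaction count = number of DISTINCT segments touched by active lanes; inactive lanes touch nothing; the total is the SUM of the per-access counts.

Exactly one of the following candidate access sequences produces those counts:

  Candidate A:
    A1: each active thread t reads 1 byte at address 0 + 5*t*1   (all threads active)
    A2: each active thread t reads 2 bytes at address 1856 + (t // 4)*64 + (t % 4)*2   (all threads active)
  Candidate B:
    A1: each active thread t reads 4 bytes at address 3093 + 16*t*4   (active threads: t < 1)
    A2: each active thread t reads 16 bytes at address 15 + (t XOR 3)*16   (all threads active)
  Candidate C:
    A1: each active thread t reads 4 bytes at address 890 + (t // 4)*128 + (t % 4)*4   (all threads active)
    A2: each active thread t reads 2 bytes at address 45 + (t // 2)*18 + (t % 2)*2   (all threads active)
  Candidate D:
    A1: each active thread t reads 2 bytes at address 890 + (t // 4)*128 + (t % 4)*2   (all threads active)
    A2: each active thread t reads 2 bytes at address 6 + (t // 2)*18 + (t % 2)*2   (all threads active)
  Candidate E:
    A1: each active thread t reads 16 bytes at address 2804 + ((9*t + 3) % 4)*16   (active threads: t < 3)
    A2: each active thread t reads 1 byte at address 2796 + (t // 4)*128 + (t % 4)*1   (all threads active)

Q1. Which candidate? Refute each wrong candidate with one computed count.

A: A1 gives 1 transaction, not 2
B: A1 gives 1 transaction, not 2
C: A2 gives 2 transactions, not 1
E: A1 gives 3 transactions, not 2
D: all counts match (2,1)

Answer: D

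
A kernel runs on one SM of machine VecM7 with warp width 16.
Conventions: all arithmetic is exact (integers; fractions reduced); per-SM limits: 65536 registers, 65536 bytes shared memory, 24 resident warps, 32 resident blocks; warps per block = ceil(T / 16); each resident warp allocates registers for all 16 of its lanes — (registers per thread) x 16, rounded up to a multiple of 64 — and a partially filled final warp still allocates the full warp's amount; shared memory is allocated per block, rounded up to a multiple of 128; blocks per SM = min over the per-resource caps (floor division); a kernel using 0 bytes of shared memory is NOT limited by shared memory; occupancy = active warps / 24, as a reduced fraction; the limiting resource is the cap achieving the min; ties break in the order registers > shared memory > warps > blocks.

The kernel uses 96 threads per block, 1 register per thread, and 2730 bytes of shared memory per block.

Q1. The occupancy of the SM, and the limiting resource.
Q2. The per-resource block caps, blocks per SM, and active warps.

Answer: occupancy 1, limited by warps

registers: 170 blocks
shared memory: 23 blocks
warps: 4 blocks
blocks: 32 blocks

Answer: 4 blocks, 24 active warps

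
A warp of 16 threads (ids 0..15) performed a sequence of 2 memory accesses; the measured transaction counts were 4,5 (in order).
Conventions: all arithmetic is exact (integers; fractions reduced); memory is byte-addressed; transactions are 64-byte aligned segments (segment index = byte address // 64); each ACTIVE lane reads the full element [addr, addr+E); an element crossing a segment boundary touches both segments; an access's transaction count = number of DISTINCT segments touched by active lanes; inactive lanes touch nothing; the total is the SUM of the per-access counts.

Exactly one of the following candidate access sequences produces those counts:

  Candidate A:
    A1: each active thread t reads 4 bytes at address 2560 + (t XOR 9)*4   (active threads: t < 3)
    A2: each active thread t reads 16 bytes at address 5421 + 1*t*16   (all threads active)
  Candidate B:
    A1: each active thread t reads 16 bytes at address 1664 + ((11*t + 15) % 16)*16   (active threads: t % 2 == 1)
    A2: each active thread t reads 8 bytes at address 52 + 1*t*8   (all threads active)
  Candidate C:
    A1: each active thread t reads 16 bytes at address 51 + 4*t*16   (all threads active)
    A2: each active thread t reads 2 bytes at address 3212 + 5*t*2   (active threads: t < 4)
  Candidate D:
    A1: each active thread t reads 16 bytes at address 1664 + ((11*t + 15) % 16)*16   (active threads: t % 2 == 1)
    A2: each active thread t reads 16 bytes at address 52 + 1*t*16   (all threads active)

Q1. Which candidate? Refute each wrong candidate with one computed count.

A: A1 gives 1 transaction, not 4
B: A2 gives 3 transactions, not 5
C: A1 gives 17 transactions, not 4
D: all counts match (4,5)

Answer: D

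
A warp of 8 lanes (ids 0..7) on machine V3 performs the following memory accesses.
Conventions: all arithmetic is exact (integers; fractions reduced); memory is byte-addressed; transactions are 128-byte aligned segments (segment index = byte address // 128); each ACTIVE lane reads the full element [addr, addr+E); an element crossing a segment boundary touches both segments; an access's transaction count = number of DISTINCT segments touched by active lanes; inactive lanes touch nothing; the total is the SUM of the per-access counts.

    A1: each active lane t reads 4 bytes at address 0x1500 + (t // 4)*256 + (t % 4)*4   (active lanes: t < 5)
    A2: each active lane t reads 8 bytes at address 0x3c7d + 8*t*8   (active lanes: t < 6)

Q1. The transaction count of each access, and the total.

A1: 2 transactions
A2: 4 transactions

Answer: 2,4; total 6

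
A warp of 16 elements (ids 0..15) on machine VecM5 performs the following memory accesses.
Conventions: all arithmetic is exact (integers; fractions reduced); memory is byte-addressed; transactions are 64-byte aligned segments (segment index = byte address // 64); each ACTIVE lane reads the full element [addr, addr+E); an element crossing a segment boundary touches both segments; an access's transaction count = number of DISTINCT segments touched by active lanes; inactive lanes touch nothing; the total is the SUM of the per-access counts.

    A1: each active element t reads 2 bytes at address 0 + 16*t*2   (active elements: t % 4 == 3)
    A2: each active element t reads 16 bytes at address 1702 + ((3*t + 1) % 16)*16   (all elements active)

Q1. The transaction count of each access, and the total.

A1: 4 transactions
A2: 5 transactions

Answer: 4,5; total 9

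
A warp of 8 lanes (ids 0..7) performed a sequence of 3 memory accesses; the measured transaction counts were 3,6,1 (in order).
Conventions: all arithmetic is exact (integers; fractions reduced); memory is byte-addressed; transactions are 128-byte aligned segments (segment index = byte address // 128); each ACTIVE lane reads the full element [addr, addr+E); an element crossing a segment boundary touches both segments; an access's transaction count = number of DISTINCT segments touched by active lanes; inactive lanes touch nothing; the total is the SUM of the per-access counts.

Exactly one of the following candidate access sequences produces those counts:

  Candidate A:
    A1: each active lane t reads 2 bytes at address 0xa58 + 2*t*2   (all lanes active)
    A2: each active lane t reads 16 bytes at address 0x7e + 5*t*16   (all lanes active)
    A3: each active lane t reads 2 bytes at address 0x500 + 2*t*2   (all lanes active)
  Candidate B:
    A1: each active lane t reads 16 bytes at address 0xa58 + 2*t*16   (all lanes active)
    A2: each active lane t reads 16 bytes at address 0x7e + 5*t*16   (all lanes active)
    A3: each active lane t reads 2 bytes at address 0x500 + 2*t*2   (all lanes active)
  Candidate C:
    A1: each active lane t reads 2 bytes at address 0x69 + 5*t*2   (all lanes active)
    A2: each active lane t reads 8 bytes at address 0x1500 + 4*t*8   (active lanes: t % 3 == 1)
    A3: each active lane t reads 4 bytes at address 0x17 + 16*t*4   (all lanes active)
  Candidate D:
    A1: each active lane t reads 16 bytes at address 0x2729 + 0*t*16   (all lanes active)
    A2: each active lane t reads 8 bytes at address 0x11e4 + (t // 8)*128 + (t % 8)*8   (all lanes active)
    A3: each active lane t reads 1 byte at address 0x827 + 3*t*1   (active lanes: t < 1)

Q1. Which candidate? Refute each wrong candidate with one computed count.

A: A1 gives 1 transaction, not 3
C: A1 gives 2 transactions, not 3
D: A1 gives 1 transaction, not 3
B: all counts match (3,6,1)

Answer: B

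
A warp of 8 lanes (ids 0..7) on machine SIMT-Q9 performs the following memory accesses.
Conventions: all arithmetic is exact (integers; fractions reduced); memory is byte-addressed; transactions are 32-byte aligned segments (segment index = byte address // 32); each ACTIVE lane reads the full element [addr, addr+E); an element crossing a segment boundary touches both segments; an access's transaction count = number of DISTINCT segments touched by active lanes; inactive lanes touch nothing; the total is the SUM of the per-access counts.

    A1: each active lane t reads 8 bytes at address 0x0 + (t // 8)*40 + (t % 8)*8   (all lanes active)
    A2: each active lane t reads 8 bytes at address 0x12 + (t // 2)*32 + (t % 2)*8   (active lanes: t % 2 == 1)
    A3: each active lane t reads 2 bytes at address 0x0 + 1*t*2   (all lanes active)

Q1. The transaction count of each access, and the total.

A1: 2 transactions
A2: 5 transactions
A3: 1 transaction

Answer: 2,5,1; total 8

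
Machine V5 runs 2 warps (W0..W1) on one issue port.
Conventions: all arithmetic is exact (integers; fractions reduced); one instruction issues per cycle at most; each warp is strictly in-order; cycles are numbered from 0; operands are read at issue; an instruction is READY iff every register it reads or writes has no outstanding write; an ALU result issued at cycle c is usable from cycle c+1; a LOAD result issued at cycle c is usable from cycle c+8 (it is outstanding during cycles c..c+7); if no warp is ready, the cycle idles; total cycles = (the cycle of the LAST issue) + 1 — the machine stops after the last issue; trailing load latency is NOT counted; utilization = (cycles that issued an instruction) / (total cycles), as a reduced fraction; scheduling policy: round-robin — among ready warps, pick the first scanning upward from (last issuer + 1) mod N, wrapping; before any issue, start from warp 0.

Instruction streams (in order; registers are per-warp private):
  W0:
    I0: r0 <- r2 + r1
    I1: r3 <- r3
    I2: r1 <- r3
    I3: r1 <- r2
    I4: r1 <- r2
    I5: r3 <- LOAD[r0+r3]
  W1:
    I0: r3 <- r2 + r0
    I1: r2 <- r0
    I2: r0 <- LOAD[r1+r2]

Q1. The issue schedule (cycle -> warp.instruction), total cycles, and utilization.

cycle 0: W0.I0
cycle 1: W1.I0
cycle 2: W0.I1
cycle 3: W1.I1
cycle 4: W0.I2
cycle 5: W1.I2
cycle 6: W0.I3
cycle 7: W0.I4
cycle 8: W0.I5

Answer: 9 cycles, utilization 1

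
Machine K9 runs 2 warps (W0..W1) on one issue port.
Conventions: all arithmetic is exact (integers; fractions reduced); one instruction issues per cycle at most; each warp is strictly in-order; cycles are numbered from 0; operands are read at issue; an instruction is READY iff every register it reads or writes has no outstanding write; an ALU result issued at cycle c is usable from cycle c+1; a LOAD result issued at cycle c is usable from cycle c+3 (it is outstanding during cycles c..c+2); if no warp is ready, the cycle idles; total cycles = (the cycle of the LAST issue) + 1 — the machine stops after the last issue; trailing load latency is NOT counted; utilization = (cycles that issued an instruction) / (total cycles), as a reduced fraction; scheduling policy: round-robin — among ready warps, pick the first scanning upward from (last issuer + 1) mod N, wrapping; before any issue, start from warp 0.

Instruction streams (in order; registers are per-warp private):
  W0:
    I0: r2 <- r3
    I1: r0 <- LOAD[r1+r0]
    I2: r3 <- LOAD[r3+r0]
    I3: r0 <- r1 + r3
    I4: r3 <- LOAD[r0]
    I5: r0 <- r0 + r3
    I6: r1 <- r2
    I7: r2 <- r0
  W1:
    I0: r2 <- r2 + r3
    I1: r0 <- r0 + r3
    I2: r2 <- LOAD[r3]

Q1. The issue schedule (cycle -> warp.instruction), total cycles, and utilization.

cycle 0: W0.I0
cycle 1: W1.I0
cycle 2: W0.I1
cycle 3: W1.I1
cycle 4: W1.I2
cycle 5: W0.I2
cycle 6: idle
cycle 7: idle
cycle 8: W0.I3
cycle 9: W0.I4
cycle 10: idle
cycle 11: idle
cycle 12: W0.I5
cycle 13: W0.I6
cycle 14: W0.I7

Answer: 15 cycles, utilization 11/15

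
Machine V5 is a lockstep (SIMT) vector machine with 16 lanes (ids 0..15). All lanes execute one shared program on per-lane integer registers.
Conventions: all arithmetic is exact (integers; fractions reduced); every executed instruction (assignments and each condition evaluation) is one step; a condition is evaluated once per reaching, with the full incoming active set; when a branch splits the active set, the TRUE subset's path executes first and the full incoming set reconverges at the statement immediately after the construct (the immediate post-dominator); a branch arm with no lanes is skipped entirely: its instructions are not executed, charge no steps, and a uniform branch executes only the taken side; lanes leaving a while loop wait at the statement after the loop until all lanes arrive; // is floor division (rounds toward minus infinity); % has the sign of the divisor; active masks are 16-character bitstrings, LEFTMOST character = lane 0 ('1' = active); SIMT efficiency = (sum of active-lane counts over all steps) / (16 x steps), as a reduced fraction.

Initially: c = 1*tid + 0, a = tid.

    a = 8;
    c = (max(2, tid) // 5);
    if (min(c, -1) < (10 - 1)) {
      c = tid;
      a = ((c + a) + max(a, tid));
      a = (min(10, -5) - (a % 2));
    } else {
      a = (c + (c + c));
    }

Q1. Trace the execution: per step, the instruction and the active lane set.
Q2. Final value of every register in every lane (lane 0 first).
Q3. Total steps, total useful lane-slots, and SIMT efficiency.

step 0: a <- 8                       1111111111111111
step 1: c <- (max(2, tid) // 5)      1111111111111111
step 2: eval (min(c, -1) < (10 - 1)) 1111111111111111
step 3: c <- tid                     1111111111111111
step 4: a <- ((c + a) + max(a, tid)) 1111111111111111
step 5: a <- (min(10, -5) - (a % 2)) 1111111111111111

Answer: 6 steps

c: 0,1,2,3,4,5,6,7,8,9,10,11,12,13,14,15
a: -5,-6,-5,-6,-5,-6,-5,-6,-5,-5,-5,-5,-5,-5,-5,-5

steps = 6; useful = 96; efficiency = 96/96 = 1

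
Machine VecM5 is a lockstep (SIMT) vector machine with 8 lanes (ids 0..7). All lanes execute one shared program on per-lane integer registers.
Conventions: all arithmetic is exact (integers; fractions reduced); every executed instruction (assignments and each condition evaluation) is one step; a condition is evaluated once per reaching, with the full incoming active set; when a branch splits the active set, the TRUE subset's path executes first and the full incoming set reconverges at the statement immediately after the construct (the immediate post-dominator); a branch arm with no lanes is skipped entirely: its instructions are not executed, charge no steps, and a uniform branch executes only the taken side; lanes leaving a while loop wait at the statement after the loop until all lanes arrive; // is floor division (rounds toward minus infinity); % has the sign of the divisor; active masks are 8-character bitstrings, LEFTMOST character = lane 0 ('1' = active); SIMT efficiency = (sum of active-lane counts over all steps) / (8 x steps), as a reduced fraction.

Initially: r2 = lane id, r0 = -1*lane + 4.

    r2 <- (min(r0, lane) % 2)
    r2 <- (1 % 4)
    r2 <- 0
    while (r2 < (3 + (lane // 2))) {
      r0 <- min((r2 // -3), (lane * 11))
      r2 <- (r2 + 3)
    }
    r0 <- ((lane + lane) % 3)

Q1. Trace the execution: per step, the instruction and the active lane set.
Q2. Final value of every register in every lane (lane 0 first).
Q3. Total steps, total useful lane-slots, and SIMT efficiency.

step 0: r2 <- (min(r0, lane) % 2)    11111111
step 1: r2 <- (1 % 4)                11111111
step 2: r2 <- 0                      11111111
step 3: eval (r2 < (3 + (lane // 2))) 11111111
step 4: r0 <- min((r2 // -3), (lane * 11)) 11111111
step 5: r2 <- (r2 + 3)               11111111
step 6: eval (r2 < (3 + (lane // 2))) 11111111
step 7: r0 <- min((r2 // -3), (lane * 11)) 00111111
step 8: r2 <- (r2 + 3)               00111111
step 9: eval (r2 < (3 + (lane // 2))) 00111111
step 10: r0 <- ((lane + lane) % 3)    11111111

Answer: 11 steps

r2: 3,3,6,6,6,6,6,6
r0: 0,2,1,0,2,1,0,2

steps = 11; useful = 82; efficiency = 82/88 = 41/44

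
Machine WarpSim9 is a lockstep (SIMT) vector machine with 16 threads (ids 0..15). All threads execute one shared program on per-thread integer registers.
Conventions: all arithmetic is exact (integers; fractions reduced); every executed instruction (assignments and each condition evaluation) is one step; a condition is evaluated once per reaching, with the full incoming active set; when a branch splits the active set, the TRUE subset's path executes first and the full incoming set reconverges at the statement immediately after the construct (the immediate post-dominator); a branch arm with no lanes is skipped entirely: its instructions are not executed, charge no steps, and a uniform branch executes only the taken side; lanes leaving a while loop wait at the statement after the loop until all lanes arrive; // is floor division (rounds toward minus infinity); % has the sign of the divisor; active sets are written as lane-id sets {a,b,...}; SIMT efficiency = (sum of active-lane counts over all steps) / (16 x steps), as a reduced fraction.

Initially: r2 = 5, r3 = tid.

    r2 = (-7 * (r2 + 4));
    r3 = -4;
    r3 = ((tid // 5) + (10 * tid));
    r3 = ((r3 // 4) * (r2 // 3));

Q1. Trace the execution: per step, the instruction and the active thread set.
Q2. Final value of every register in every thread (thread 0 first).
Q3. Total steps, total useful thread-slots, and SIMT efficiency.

step 0: r2 <- (-7 * (r2 + 4))        {0,1,2,3,4,5,6,7,8,9,10,11,12,13,14,15}
step 1: r3 <- -4                     {0,1,2,3,4,5,6,7,8,9,10,11,12,13,14,15}
step 2: r3 <- ((tid // 5) + (10 * tid)) {0,1,2,3,4,5,6,7,8,9,10,11,12,13,14,15}
step 3: r3 <- ((r3 // 4) * (r2 // 3)) {0,1,2,3,4,5,6,7,8,9,10,11,12,13,14,15}

Answer: 4 steps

r2: -63,-63,-63,-63,-63,-63,-63,-63,-63,-63,-63,-63,-63,-63,-63,-63
r3: 0,-42,-105,-147,-210,-252,-315,-357,-420,-462,-525,-588,-630,-693,-735,-798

steps = 4; useful = 64; efficiency = 64/64 = 1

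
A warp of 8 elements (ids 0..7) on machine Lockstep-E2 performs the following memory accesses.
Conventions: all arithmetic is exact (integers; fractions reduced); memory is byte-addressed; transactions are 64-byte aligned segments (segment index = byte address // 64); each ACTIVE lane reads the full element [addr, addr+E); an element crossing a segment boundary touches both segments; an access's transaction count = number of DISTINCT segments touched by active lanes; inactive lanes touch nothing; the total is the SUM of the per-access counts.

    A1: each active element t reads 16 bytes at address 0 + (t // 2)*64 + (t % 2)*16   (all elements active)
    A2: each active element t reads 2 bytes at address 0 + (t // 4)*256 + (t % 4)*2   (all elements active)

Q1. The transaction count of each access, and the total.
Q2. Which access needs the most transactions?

A1: 4 transactions
A2: 2 transactions

Answer: 4,2; total 6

Answer: A1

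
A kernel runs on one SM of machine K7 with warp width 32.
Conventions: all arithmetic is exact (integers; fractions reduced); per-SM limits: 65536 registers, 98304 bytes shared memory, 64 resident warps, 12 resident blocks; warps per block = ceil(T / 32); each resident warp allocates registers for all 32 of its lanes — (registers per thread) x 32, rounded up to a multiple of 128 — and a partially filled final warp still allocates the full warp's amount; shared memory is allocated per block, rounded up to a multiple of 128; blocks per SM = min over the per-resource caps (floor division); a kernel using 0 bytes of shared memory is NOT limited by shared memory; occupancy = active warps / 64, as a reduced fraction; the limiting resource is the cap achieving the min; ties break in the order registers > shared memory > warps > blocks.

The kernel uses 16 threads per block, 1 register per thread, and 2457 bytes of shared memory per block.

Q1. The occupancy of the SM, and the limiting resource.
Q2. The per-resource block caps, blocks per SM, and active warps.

Answer: occupancy 3/16, limited by blocks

registers: 512 blocks
shared memory: 38 blocks
warps: 64 blocks
blocks: 12 blocks

Answer: 12 blocks, 12 active warps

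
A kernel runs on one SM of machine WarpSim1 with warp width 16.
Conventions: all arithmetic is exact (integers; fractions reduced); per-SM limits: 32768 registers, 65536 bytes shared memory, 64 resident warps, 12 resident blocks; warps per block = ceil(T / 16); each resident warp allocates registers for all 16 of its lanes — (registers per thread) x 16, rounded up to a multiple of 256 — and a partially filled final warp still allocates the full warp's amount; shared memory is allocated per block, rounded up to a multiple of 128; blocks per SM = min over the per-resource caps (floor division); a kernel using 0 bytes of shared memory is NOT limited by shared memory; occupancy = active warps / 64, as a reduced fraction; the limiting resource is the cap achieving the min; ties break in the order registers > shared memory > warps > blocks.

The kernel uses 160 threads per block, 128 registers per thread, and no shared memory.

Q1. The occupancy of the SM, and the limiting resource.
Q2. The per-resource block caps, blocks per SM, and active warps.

Answer: occupancy 5/32, limited by registers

registers: 1 block
shared memory: no limit (kernel uses none)
warps: 6 blocks
blocks: 12 blocks

Answer: 1 block, 10 active warps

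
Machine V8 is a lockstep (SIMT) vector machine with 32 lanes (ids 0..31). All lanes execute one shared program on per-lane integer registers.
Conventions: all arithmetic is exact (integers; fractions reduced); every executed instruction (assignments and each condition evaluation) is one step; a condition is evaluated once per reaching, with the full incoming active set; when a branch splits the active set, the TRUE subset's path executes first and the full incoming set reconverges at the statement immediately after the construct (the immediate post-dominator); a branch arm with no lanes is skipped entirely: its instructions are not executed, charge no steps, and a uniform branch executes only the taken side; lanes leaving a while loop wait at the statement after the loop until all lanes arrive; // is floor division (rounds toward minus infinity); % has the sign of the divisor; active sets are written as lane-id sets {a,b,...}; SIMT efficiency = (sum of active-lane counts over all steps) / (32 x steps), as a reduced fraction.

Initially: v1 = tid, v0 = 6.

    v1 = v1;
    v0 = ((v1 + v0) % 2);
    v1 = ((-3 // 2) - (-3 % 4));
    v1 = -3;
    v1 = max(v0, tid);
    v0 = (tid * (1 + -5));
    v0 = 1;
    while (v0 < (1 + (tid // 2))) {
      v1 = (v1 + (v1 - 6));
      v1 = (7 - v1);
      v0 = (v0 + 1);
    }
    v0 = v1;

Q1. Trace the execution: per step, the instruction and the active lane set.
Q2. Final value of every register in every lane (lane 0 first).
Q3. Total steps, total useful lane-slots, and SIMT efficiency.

step 0: v1 <- v1                     {0,1,2,3,4,5,6,7,8,9,10,11,12,13,14,15,16,17,18,19,20,21,22,23,24,25,26,27,28,29,30,31}
step 1: v0 <- ((v1 + v0) % 2)        {0,1,2,3,4,5,6,7,8,9,10,11,12,13,14,15,16,17,18,19,20,21,22,23,24,25,26,27,28,29,30,31}
step 2: v1 <- ((-3 // 2) - (-3 % 4)) {0,1,2,3,4,5,6,7,8,9,10,11,12,13,14,15,16,17,18,19,20,21,22,23,24,25,26,27,28,29,30,31}
step 3: v1 <- -3                     {0,1,2,3,4,5,6,7,8,9,10,11,12,13,14,15,16,17,18,19,20,21,22,23,24,25,26,27,28,29,30,31}
step 4: v1 <- max(v0, tid)           {0,1,2,3,4,5,6,7,8,9,10,11,12,13,14,15,16,17,18,19,20,21,22,23,24,25,26,27,28,29,30,31}
step 5: v0 <- (tid * (1 + -5))       {0,1,2,3,4,5,6,7,8,9,10,11,12,13,14,15,16,17,18,19,20,21,22,23,24,25,26,27,28,29,30,31}
step 6: v0 <- 1                      {0,1,2,3,4,5,6,7,8,9,10,11,12,13,14,15,16,17,18,19,20,21,22,23,24,25,26,27,28,29,30,31}
step 7: eval (v0 < (1 + (tid // 2))) {0,1,2,3,4,5,6,7,8,9,10,11,12,13,14,15,16,17,18,19,20,21,22,23,24,25,26,27,28,29,30,31}
step 8: v1 <- (v1 + (v1 - 6))        {2,3,4,5,6,7,8,9,10,11,12,13,14,15,16,17,18,19,20,21,22,23,24,25,26,27,28,29,30,31}
step 9: v1 <- (7 - v1)               {2,3,4,5,6,7,8,9,10,11,12,13,14,15,16,17,18,19,20,21,22,23,24,25,26,27,28,29,30,31}
step 10: v0 <- (v0 + 1)               {2,3,4,5,6,7,8,9,10,11,12,13,14,15,16,17,18,19,20,21,22,23,24,25,26,27,28,29,30,31}
step 11: eval (v0 < (1 + (tid // 2))) {2,3,4,5,6,7,8,9,10,11,12,13,14,15,16,17,18,19,20,21,22,23,24,25,26,27,28,29,30,31}
step 12: v1 <- (v1 + (v1 - 6))        {4,5,6,7,8,9,10,11,12,13,14,15,16,17,18,19,20,21,22,23,24,25,26,27,28,29,30,31}
step 13: v1 <- (7 - v1)               {4,5,6,7,8,9,10,11,12,13,14,15,16,17,18,19,20,21,22,23,24,25,26,27,28,29,30,31}
step 14: v0 <- (v0 + 1)               {4,5,6,7,8,9,10,11,12,13,14,15,16,17,18,19,20,21,22,23,24,25,26,27,28,29,30,31}
step 15: eval (v0 < (1 + (tid // 2))) {4,5,6,7,8,9,10,11,12,13,14,15,16,17,18,19,20,21,22,23,24,25,26,27,28,29,30,31}
step 16: v1 <- (v1 + (v1 - 6))        {6,7,8,9,10,11,12,13,14,15,16,17,18,19,20,21,22,23,24,25,26,27,28,29,30,31}
step 17: v1 <- (7 - v1)               {6,7,8,9,10,11,12,13,14,15,16,17,18,19,20,21,22,23,24,25,26,27,28,29,30,31}
step 18: v0 <- (v0 + 1)               {6,7,8,9,10,11,12,13,14,15,16,17,18,19,20,21,22,23,24,25,26,27,28,29,30,31}
step 19: eval (v0 < (1 + (tid // 2))) {6,7,8,9,10,11,12,13,14,15,16,17,18,19,20,21,22,23,24,25,26,27,28,29,30,31}
step 20: v1 <- (v1 + (v1 - 6))        {8,9,10,11,12,13,14,15,16,17,18,19,20,21,22,23,24,25,26,27,28,29,30,31}
step 21: v1 <- (7 - v1)               {8,9,10,11,12,13,14,15,16,17,18,19,20,21,22,23,24,25,26,27,28,29,30,31}
step 22: v0 <- (v0 + 1)               {8,9,10,11,12,13,14,15,16,17,18,19,20,21,22,23,24,25,26,27,28,29,30,31}
step 23: eval (v0 < (1 + (tid // 2))) {8,9,10,11,12,13,14,15,16,17,18,19,20,21,22,23,24,25,26,27,28,29,30,31}
step 24: v1 <- (v1 + (v1 - 6))        {10,11,12,13,14,15,16,17,18,19,20,21,22,23,24,25,26,27,28,29,30,31}
step 25: v1 <- (7 - v1)               {10,11,12,13,14,15,16,17,18,19,20,21,22,23,24,25,26,27,28,29,30,31}
step 26: v0 <- (v0 + 1)               {10,11,12,13,14,15,16,17,18,19,20,21,22,23,24,25,26,27,28,29,30,31}
step 27: eval (v0 < (1 + (tid // 2))) {10,11,12,13,14,15,16,17,18,19,20,21,22,23,24,25,26,27,28,29,30,31}
step 28: v1 <- (v1 + (v1 - 6))        {12,13,14,15,16,17,18,19,20,21,22,23,24,25,26,27,28,29,30,31}
step 29: v1 <- (7 - v1)               {12,13,14,15,16,17,18,19,20,21,22,23,24,25,26,27,28,29,30,31}
step 30: v0 <- (v0 + 1)               {12,13,14,15,16,17,18,19,20,21,22,23,24,25,26,27,28,29,30,31}
step 31: eval (v0 < (1 + (tid // 2))) {12,13,14,15,16,17,18,19,20,21,22,23,24,25,26,27,28,29,30,31}
step 32: v1 <- (v1 + (v1 - 6))        {14,15,16,17,18,19,20,21,22,23,24,25,26,27,28,29,30,31}
step 33: v1 <- (7 - v1)               {14,15,16,17,18,19,20,21,22,23,24,25,26,27,28,29,30,31}
step 34: v0 <- (v0 + 1)               {14,15,16,17,18,19,20,21,22,23,24,25,26,27,28,29,30,31}
step 35: eval (v0 < (1 + (tid // 2))) {14,15,16,17,18,19,20,21,22,23,24,25,26,27,28,29,30,31}
step 36: v1 <- (v1 + (v1 - 6))        {16,17,18,19,20,21,22,23,24,25,26,27,28,29,30,31}
step 37: v1 <- (7 - v1)               {16,17,18,19,20,21,22,23,24,25,26,27,28,29,30,31}
step 38: v0 <- (v0 + 1)               {16,17,18,19,20,21,22,23,24,25,26,27,28,29,30,31}
step 39: eval (v0 < (1 + (tid // 2))) {16,17,18,19,20,21,22,23,24,25,26,27,28,29,30,31}
step 40: v1 <- (v1 + (v1 - 6))        {18,19,20,21,22,23,24,25,26,27,28,29,30,31}
step 41: v1 <- (7 - v1)               {18,19,20,21,22,23,24,25,26,27,28,29,30,31}
step 42: v0 <- (v0 + 1)               {18,19,20,21,22,23,24,25,26,27,28,29,30,31}
step 43: eval (v0 < (1 + (tid // 2))) {18,19,20,21,22,23,24,25,26,27,28,29,30,31}
step 44: v1 <- (v1 + (v1 - 6))        {20,21,22,23,24,25,26,27,28,29,30,31}
step 45: v1 <- (7 - v1)               {20,21,22,23,24,25,26,27,28,29,30,31}
step 46: v0 <- (v0 + 1)               {20,21,22,23,24,25,26,27,28,29,30,31}
step 47: eval (v0 < (1 + (tid // 2))) {20,21,22,23,24,25,26,27,28,29,30,31}
step 48: v1 <- (v1 + (v1 - 6))        {22,23,24,25,26,27,28,29,30,31}
step 49: v1 <- (7 - v1)               {22,23,24,25,26,27,28,29,30,31}
step 50: v0 <- (v0 + 1)               {22,23,24,25,26,27,28,29,30,31}
step 51: eval (v0 < (1 + (tid // 2))) {22,23,24,25,26,27,28,29,30,31}
step 52: v1 <- (v1 + (v1 - 6))        {24,25,26,27,28,29,30,31}
step 53: v1 <- (7 - v1)               {24,25,26,27,28,29,30,31}
step 54: v0 <- (v0 + 1)               {24,25,26,27,28,29,30,31}
step 55: eval (v0 < (1 + (tid // 2))) {24,25,26,27,28,29,30,31}
step 56: v1 <- (v1 + (v1 - 6))        {26,27,28,29,30,31}
step 57: v1 <- (7 - v1)               {26,27,28,29,30,31}
step 58: v0 <- (v0 + 1)               {26,27,28,29,30,31}
step 59: eval (v0 < (1 + (tid // 2))) {26,27,28,29,30,31}
step 60: v1 <- (v1 + (v1 - 6))        {28,29,30,31}
step 61: v1 <- (7 - v1)               {28,29,30,31}
step 62: v0 <- (v0 + 1)               {28,29,30,31}
step 63: eval (v0 < (1 + (tid // 2))) {28,29,30,31}
step 64: v1 <- (v1 + (v1 - 6))        {30,31}
step 65: v1 <- (7 - v1)               {30,31}
step 66: v0 <- (v0 + 1)               {30,31}
step 67: eval (v0 < (1 + (tid // 2))) {30,31}
step 68: v0 <- v1                     {0,1,2,3,4,5,6,7,8,9,10,11,12,13,14,15,16,17,18,19,20,21,22,23,24,25,26,27,28,29,30,31}

Answer: 69 steps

v1: 0,1,9,7,3,7,-9,-17,63,79,-177,-209,495,559,-1233,-1361,2991,3247,-6993,-7505,16047,17071,-36177,-38225,80559,84655,-177489,-185681,387759,404143,-841041,-873809
v0: 0,1,9,7,3,7,-9,-17,63,79,-177,-209,495,559,-1233,-1361,2991,3247,-6993,-7505,16047,17071,-36177,-38225,80559,84655,-177489,-185681,387759,404143,-841041,-873809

steps = 69; useful = 1248; efficiency = 1248/2208 = 13/23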